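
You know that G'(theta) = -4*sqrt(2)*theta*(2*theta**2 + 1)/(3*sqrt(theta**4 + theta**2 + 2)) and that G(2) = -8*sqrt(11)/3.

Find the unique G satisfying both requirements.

The substitution u = 2*theta**4 + 2*theta**2 + 4 works: G'(theta) is exactly (dG/du)*(du/dtheta) for that inner function.
A general antiderivative is -4*sqrt(2*theta**4 + 2*theta**2 + 4)/3 + C.
The condition gives C = -8*sqrt(11)/3 - (-8*sqrt(11)/3) = 0.
So G(theta) = -4*sqrt(2)*sqrt(theta**4 + theta**2 + 2)/3.
Check: d/dtheta[-4*sqrt(2)*sqrt(theta**4 + theta**2 + 2)/3] = (-8*sqrt(2)*theta**3 - 4*sqrt(2)*theta)/(3*sqrt(theta**4 + theta**2 + 2)), which equals G'(theta).

G(theta) = -4*sqrt(2)*sqrt(theta**4 + theta**2 + 2)/3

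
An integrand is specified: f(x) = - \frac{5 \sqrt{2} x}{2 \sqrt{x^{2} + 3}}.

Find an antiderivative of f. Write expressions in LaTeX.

The substitution u = \frac{x^{2}}{2} + \frac{3}{2} works: f is exactly (dF/du)*(du/dx) for that inner function.
Check: d/dx[- \frac{5 \sqrt{2} \sqrt{x^{2} + 3}}{2}] = - \frac{5 \sqrt{2} x}{2 \sqrt{x^{2} + 3}} = f(x).

An antiderivative is F(x) = - \frac{5 \sqrt{2} \sqrt{x^{2} + 3}}{2}.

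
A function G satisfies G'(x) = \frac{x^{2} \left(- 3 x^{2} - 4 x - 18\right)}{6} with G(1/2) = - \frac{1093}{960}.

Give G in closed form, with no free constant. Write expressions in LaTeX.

G(x) = - \frac{x^{5}}{10} - \frac{x^{4}}{6} - x^{3} - 1

Recover the given G'(x) by differentiating a candidate G(x); any mismatch rules it out.
A general antiderivative is - \frac{x^{5}}{10} - \frac{x^{4}}{6} - x^{3} + C.
The condition gives C = - \frac{1093}{960} - (- \frac{133}{960}) = -1.
So G(x) = - \frac{x^{5}}{10} - \frac{x^{4}}{6} - x^{3} - 1.
Check: d/dx[- \frac{x^{5}}{10} - \frac{x^{4}}{6} - x^{3} - 1] = - \frac{x^{4}}{2} - \frac{2 x^{3}}{3} - 3 x^{2}, which equals G'(x).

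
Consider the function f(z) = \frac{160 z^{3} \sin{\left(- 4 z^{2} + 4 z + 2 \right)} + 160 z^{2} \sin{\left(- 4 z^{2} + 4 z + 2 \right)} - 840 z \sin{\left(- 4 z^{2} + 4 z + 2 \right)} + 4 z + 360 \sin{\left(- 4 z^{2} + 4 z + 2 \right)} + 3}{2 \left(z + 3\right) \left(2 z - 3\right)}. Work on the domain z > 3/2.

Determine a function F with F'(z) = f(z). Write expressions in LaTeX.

An antiderivative is F(z) = \frac{\log{\left(z + 3 \right)}}{2} + \frac{\log{\left(2 z - 3 \right)}}{2} + 5 \cos{\left(- 4 z^{2} + 4 z + 2 \right)}.

Since d/dz undoes antidifferentiation here, F'(z) = f(z) is required of F(z).
Check: d/dz[\frac{\log{\left(z + 3 \right)}}{2} + \frac{\log{\left(2 z - 3 \right)}}{2} + 5 \cos{\left(- 4 z^{2} + 4 z + 2 \right)}] = \frac{160 z^{3} \sin{\left(- 4 z^{2} + 4 z + 2 \right)} + 160 z^{2} \sin{\left(- 4 z^{2} + 4 z + 2 \right)} - 840 z \sin{\left(- 4 z^{2} + 4 z + 2 \right)} + 4 z + 360 \sin{\left(- 4 z^{2} + 4 z + 2 \right)} + 3}{4 z^{2} + 6 z - 18}, which equals f(z).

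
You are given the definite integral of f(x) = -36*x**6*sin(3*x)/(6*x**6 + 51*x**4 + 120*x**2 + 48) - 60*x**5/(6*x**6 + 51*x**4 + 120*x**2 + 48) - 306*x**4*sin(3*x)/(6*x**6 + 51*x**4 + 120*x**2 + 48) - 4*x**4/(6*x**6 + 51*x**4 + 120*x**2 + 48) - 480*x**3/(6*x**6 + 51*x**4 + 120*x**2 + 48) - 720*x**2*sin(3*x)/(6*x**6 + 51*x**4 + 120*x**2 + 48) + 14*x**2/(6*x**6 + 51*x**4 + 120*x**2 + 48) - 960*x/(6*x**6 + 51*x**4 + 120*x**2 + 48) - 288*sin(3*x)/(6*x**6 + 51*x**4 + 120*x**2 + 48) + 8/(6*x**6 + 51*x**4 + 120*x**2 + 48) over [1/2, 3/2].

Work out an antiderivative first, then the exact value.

Integrate term by term and add the pieces.
F(x) = (-15*x**2*log(2*x**2 + 1) + 6*x**2*cos(3*x) + 2*x - 60*log(2*x**2 + 1) + 24*cos(3*x))/(3*(x**2 + 4)) is an antiderivative of f.
Check: d/dx[(-15*x**2*log(2*x**2 + 1) + 6*x**2*cos(3*x) + 2*x - 60*log(2*x**2 + 1) + 24*cos(3*x))/(3*(x**2 + 4))] = (-36*x**6*sin(3*x) - 60*x**5 - 306*x**4*sin(3*x) - 4*x**4 - 480*x**3 - 720*x**2*sin(3*x) + 14*x**2 - 960*x - 288*sin(3*x) + 8)/(6*x**6 + 51*x**4 + 120*x**2 + 48), which equals f(x).
F(3/2) = -5*log(11/2) + 2*cos(9/2) + 4/25; F(1/2) = -5*log(3/2) + 4/51 + 2*cos(3/2).
Integral = F(3/2) - F(1/2) = -5*log(11/2) + 2*cos(9/2) - 2*cos(3/2) + 104/1275 + 5*log(3/2).

Antiderivative: F(x) = (-15*x**2*log(2*x**2 + 1) + 6*x**2*cos(3*x) + 2*x - 60*log(2*x**2 + 1) + 24*cos(3*x))/(3*(x**2 + 4)); value = -5*log(11/2) + 2*cos(9/2) - 2*cos(3/2) + 104/1275 + 5*log(3/2)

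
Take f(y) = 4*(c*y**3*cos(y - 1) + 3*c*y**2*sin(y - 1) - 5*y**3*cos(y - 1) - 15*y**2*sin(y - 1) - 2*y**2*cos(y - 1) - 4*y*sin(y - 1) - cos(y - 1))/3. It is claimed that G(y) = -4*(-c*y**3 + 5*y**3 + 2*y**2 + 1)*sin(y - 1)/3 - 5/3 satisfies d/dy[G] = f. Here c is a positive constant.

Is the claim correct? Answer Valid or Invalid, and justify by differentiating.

Valid: G'(y) = f(y).

d/dy[G] = 4*c*y**3*cos(y - 1)/3 + 4*c*y**2*sin(y - 1) - 20*y**3*cos(y - 1)/3 - 20*y**2*sin(y - 1) - 8*y**2*cos(y - 1)/3 - 16*y*sin(y - 1)/3 - 4*cos(y - 1)/3
This equals f(y) exactly, so the claim holds.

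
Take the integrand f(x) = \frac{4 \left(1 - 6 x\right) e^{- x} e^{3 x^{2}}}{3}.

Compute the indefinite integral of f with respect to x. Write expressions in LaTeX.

f matches the chain-rule pattern g'(h)*h' with inner function h(x) = 3 x^{2} - x; substituting u = h(x) collapses the integral.
Check: d/dx[- \frac{4 e^{- x} e^{3 x^{2}}}{3}] = \frac{\left(- 24 x e^{3 x^{2}} + 4 e^{3 x^{2}}\right) e^{- x}}{3}, which equals f(x).

F(x) = - \frac{4 e^{- x} e^{3 x^{2}}}{3} + C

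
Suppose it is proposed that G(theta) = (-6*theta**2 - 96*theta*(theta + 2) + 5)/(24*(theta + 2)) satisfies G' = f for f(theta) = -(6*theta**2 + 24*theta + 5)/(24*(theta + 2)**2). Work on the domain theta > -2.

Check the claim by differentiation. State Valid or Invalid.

Invalid: d/dtheta[G] - f = -4, which is not 0.

d/dtheta[G] = (-102*theta**2 - 408*theta - 389)/(24*theta**2 + 96*theta + 96)
d/dtheta[G] - f(theta) = -4 != 0.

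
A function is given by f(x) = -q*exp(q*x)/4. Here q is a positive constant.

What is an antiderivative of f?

An antiderivative is F(x) = -exp(q*x)/4.

Check any antiderivative F(x) by computing F'(x) and comparing it with f(x).
Check: d/dx[-exp(q*x)/4] = -q*exp(q*x)/4 = f(x).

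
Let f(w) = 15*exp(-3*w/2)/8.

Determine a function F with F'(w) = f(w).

Recover f(w) by differentiating a candidate F(w); any mismatch rules it out.
Check: d/dw[-5*exp(-3*w/2)/4] = 15*exp(-3*w/2)/8 = f(w).

An antiderivative is F(w) = -5*exp(-3*w/2)/4.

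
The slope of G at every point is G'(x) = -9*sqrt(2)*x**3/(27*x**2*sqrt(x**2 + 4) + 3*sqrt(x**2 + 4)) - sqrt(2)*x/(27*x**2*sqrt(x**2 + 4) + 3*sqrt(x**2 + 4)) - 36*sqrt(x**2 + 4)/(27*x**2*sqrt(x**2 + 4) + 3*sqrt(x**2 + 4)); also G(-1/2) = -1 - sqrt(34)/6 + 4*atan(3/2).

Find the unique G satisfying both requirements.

The integrand splits into summands that can be handled one at a time.
A general antiderivative is -2*sqrt(x**2/2 + 2)/3 - 4*atan(3*x) + C.
The condition gives C = -1 - sqrt(34)/6 + 4*atan(3/2) - (-sqrt(34)/6 + 4*atan(3/2)) = -1.
So G(x) = -2*sqrt(x**2/2 + 2)/3 - 4*atan(3*x) - 1.
Check: d/dx[-2*sqrt(x**2/2 + 2)/3 - 4*atan(3*x) - 1] = (-9*sqrt(2)*x**3 - sqrt(2)*x - 36*sqrt(x**2 + 4))/(27*x**2*sqrt(x**2 + 4) + 3*sqrt(x**2 + 4)), which equals G'(x).

G(x) = -2*sqrt(x**2/2 + 2)/3 - 4*atan(3*x) - 1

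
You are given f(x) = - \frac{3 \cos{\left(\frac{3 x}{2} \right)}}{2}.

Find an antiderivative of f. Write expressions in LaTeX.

A candidate is checked by its d/dx: the result must match f(x).
Check: d/dx[- \sin{\left(\frac{3 x}{2} \right)}] = - \frac{3 \cos{\left(\frac{3 x}{2} \right)}}{2} = f(x).

An antiderivative is F(x) = - \sin{\left(\frac{3 x}{2} \right)}.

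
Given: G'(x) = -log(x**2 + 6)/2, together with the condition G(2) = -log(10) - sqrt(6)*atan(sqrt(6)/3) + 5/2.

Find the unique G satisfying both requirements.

G(x) = -x*log(x**2 + 6)/2 + x - sqrt(6)*atan(sqrt(6)*x/6) + 1/2

The proposed G(x) is checked by its d/dx: the result must match the given G'(x).
A general antiderivative is -x*log(x**2 + 6)/2 + x - sqrt(6)*atan(sqrt(6)*x/6) + C.
The condition gives C = -log(10) - sqrt(6)*atan(sqrt(6)/3) + 5/2 - (-log(10) - sqrt(6)*atan(sqrt(6)/3) + 2) = 1/2.
So G(x) = -x*log(x**2 + 6)/2 + x - sqrt(6)*atan(sqrt(6)*x/6) + 1/2.
Check: d/dx[-x*log(x**2 + 6)/2 + x - sqrt(6)*atan(sqrt(6)*x/6) + 1/2] = -log(x**2 + 6)/2 = G'(x).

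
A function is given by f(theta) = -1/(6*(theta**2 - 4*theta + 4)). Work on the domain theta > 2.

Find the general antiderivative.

F(theta) = 1/(6*theta - 12) + C

Differentiate the proposed F(theta) back; it has to land on f(theta) exactly.
Check: d/dtheta[1/(6*theta - 12)] = -1/(6*theta**2 - 24*theta + 24), which equals f(theta).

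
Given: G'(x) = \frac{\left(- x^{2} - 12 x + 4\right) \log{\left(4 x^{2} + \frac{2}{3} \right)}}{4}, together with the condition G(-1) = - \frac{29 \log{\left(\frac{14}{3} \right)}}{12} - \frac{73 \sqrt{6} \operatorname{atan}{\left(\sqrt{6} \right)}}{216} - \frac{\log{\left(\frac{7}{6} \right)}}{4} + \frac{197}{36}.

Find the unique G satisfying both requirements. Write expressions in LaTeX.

The proposed G(x) is checked by its d/dx: the result must match the given G'(x).
A general antiderivative is \frac{x^{3}}{18} + \frac{3 x^{2}}{2} - \frac{73 x}{36} + \left(- \frac{x^{3}}{12} - \frac{3 x^{2}}{2} + x\right) \log{\left(4 x^{2} + \frac{2}{3} \right)} - \frac{\log{\left(x^{2} + \frac{1}{6} \right)}}{4} + \frac{73 \sqrt{6} \operatorname{atan}{\left(\sqrt{6} x \right)}}{216} + C.
The condition gives C = - \frac{29 \log{\left(\frac{14}{3} \right)}}{12} - \frac{73 \sqrt{6} \operatorname{atan}{\left(\sqrt{6} \right)}}{216} - \frac{\log{\left(\frac{7}{6} \right)}}{4} + \frac{197}{36} - (- \frac{29 \log{\left(\frac{14}{3} \right)}}{12} - \frac{73 \sqrt{6} \operatorname{atan}{\left(\sqrt{6} \right)}}{216} - \frac{\log{\left(\frac{7}{6} \right)}}{4} + \frac{125}{36}) = 2.
So G(x) = \frac{12 x^{3} + 324 x^{2} + 18 x \left(- x^{2} - 18 x + 12\right) \log{\left(4 x^{2} + \frac{2}{3} \right)} - 438 x - 54 \log{\left(x^{2} + \frac{1}{6} \right)} + 73 \sqrt{6} \operatorname{atan}{\left(\sqrt{6} x \right)} + 432}{216}.
Check: d/dx[\frac{12 x^{3} + 324 x^{2} + 18 x \left(- x^{2} - 18 x + 12\right) \log{\left(4 x^{2} + \frac{2}{3} \right)} - 438 x - 54 \log{\left(x^{2} + \frac{1}{6} \right)} + 73 \sqrt{6} \operatorname{atan}{\left(\sqrt{6} x \right)} + 432}{216}] = - \frac{x^{2} \log{\left(2 x^{2} + \frac{1}{3} \right)}}{4} - \frac{x^{2} \log{\left(2 \right)}}{4} - 3 x \log{\left(2 x^{2} + \frac{1}{3} \right)} - 3 x \log{\left(2 \right)} + \log{\left(2 x^{2} + \frac{1}{3} \right)} + \log{\left(2 \right)}, which equals G'(x).

G(x) = \frac{12 x^{3} + 324 x^{2} + 18 x \left(- x^{2} - 18 x + 12\right) \log{\left(4 x^{2} + \frac{2}{3} \right)} - 438 x - 54 \log{\left(x^{2} + \frac{1}{6} \right)} + 73 \sqrt{6} \operatorname{atan}{\left(\sqrt{6} x \right)} + 432}{216}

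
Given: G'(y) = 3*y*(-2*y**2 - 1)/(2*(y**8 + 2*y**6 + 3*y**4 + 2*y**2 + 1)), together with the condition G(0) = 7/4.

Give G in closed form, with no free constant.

The substitution u = y**4 + y**2 + 1 works: G'(y) is exactly (dG/du)*(du/dy) for that inner function.
A general antiderivative is 3/(4*(y**4 + y**2 + 1)) + C.
The condition gives C = 7/4 - (3/4) = 1.
So G(y) = 1 + 3/(4*y**4 + 4*y**2 + 4).
Check: d/dy[1 + 3/(4*y**4 + 4*y**2 + 4)] = (-6*y**3 - 3*y)/(2*y**8 + 4*y**6 + 6*y**4 + 4*y**2 + 2), which equals G'(y).

G(y) = 1 + 3/(4*y**4 + 4*y**2 + 4)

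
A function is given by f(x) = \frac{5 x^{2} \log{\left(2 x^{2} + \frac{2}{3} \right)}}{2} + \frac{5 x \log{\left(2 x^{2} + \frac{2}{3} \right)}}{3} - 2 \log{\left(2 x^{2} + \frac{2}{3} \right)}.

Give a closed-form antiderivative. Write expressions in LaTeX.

The integrand splits into summands that can be handled one at a time.
Check: d/dx[\frac{5 x^{3} \log{\left(2 x^{2} + \frac{2}{3} \right)}}{6} - \frac{5 x^{3}}{9} + \frac{5 x^{2} \log{\left(2 x^{2} + \frac{2}{3} \right)}}{6} - \frac{5 x^{2}}{6} - 2 x \log{\left(2 x^{2} + \frac{2}{3} \right)} + \frac{41 x}{9} + \frac{5 \log{\left(x^{2} + \frac{1}{3} \right)}}{18} - \frac{41 \sqrt{3} \operatorname{atan}{\left(\sqrt{3} x \right)}}{27}] = \frac{5 x^{2} \log{\left(x^{2} + \frac{1}{3} \right)}}{2} + \frac{5 x^{2} \log{\left(2 \right)}}{2} + \frac{5 x \log{\left(x^{2} + \frac{1}{3} \right)}}{3} + \frac{5 x \log{\left(2 \right)}}{3} - 2 \log{\left(x^{2} + \frac{1}{3} \right)} - 2 \log{\left(2 \right)}, which equals f(x).

An antiderivative is F(x) = \frac{5 x^{3} \log{\left(2 x^{2} + \frac{2}{3} \right)}}{6} - \frac{5 x^{3}}{9} + \frac{5 x^{2} \log{\left(2 x^{2} + \frac{2}{3} \right)}}{6} - \frac{5 x^{2}}{6} - 2 x \log{\left(2 x^{2} + \frac{2}{3} \right)} + \frac{41 x}{9} + \frac{5 \log{\left(x^{2} + \frac{1}{3} \right)}}{18} - \frac{41 \sqrt{3} \operatorname{atan}{\left(\sqrt{3} x \right)}}{27}.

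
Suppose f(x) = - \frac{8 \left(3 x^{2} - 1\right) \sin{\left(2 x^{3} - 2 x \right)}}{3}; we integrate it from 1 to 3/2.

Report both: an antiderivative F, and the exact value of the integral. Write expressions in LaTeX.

The substitution u = 2 x^{3} - 2 x works: f is exactly (dF/du)*(du/dx) for that inner function.
F(x) = \frac{4 \cos{\left(2 x^{3} - 2 x \right)}}{3} is an antiderivative of f.
Check: d/dx[\frac{4 \cos{\left(2 x^{3} - 2 x \right)}}{3}] = - 8 x^{2} \sin{\left(2 x^{3} - 2 x \right)} + \frac{8 \sin{\left(2 x^{3} - 2 x \right)}}{3}, which equals f(x).
F(3/2) = \frac{4 \cos{\left(\frac{15}{4} \right)}}{3}; F(1) = \frac{4}{3}.
Integral = F(3/2) - F(1) = - \frac{4}{3} + \frac{4 \cos{\left(\frac{15}{4} \right)}}{3}.

Antiderivative: F(x) = \frac{4 \cos{\left(2 x^{3} - 2 x \right)}}{3}; value = - \frac{4}{3} + \frac{4 \cos{\left(\frac{15}{4} \right)}}{3}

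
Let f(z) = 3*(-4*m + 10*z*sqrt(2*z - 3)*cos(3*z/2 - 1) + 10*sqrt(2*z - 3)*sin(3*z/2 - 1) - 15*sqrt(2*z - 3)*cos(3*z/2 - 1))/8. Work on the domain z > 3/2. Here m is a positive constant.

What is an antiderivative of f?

An antiderivative is F(z) = -(6*m*z - 10*z*sqrt(2*z - 3)*sin(3*z/2 - 1) + 15*sqrt(2*z - 3)*sin(3*z/2 - 1))/4.

A first test for any F(z): its z-derivative must equal f(z) identically.
Check: d/dz[-(6*m*z - 10*z*sqrt(2*z - 3)*sin(3*z/2 - 1) + 15*sqrt(2*z - 3)*sin(3*z/2 - 1))/4] = (-12*m*sqrt(2*z - 3) + 60*z**2*cos(3*z/2 - 1) + 60*z*sin(3*z/2 - 1) - 180*z*cos(3*z/2 - 1) - 90*sin(3*z/2 - 1) + 135*cos(3*z/2 - 1))/(8*sqrt(2*z - 3)), which equals f(z).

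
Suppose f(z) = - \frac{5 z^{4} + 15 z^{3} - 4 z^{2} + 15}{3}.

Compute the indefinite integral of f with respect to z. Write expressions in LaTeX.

Since d/dz undoes antidifferentiation here, F'(z) = f(z) is required of F(z).
Check: d/dz[- \frac{z^{5}}{3} - \frac{5 z^{4}}{4} + \frac{4 z^{3}}{9} - 5 z] = - \frac{5 z^{4}}{3} - 5 z^{3} + \frac{4 z^{2}}{3} - 5, which equals f(z).

F(z) = - \frac{z^{5}}{3} - \frac{5 z^{4}}{4} + \frac{4 z^{3}}{9} - 5 z + C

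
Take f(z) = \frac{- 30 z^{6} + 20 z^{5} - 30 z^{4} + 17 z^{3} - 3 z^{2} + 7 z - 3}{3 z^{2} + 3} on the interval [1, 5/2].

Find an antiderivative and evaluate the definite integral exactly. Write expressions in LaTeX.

Whatever form F(z) takes, F'(z) = f(z) is non-negotiable.
F(z) = - 2 z^{5} + \frac{5 z^{4}}{3} - \frac{z^{2}}{2} - z + \frac{5 \log{\left(2 z^{2} + 2 \right)}}{3} is an antiderivative of f.
Check: d/dz[- 2 z^{5} + \frac{5 z^{4}}{3} - \frac{z^{2}}{2} - z + \frac{5 \log{\left(2 z^{2} + 2 \right)}}{3}] = \frac{- 30 z^{6} + 20 z^{5} - 30 z^{4} + 17 z^{3} - 3 z^{2} + 7 z - 3}{3 z^{2} + 3} = f(z).
F(5/2) = - \frac{815}{6} + \frac{5 \log{\left(\frac{29}{2} \right)}}{3}; F(1) = - \frac{11}{6} + \frac{5 \log{\left(4 \right)}}{3}.
Integral = F(5/2) - F(1) = -134 - \frac{5 \log{\left(4 \right)}}{3} + \frac{5 \log{\left(\frac{29}{2} \right)}}{3}.

Antiderivative: F(z) = - 2 z^{5} + \frac{5 z^{4}}{3} - \frac{z^{2}}{2} - z + \frac{5 \log{\left(2 z^{2} + 2 \right)}}{3}; value = -134 - \frac{5 \log{\left(4 \right)}}{3} + \frac{5 \log{\left(\frac{29}{2} \right)}}{3}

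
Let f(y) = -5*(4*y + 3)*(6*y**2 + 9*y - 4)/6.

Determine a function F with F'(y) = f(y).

The substitution u = -y**2 - 3*y/2 + 2/3 works: f is exactly (dF/du)*(du/dy) for that inner function.
Check: d/dy[-5*y**4 - 15*y**3 - 55*y**2/12 + 10*y] = -20*y**3 - 45*y**2 - 55*y/6 + 10, which equals f(y).

An antiderivative is F(y) = -5*y**4 - 15*y**3 - 55*y**2/12 + 10*y.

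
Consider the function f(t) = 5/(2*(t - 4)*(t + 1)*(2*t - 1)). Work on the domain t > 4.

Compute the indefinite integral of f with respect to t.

F(t) = (3*log(t - 4) - 10*log(t - 1/2) + 7*log(t + 1))/42 + C

The denominator factors as 2*(t - 4)*(t + 1)*(2*t - 1); partial fractions split f into directly integrable pieces: -10/(21*(2*t - 1)) + 1/(6*(t + 1)) + 1/(14*(t - 4)).
Check: d/dt[(3*log(t - 4) - 10*log(t - 1/2) + 7*log(t + 1))/42] = 5/(4*t**3 - 14*t**2 - 10*t + 8), which equals f(t).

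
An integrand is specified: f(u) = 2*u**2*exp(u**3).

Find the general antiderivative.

F(u) = 2*exp(u**3)/3 + C

A first test for any F(u): its u-derivative must equal f(u) identically.
Check: d/du[2*exp(u**3)/3] = 2*u**2*exp(u**3) = f(u).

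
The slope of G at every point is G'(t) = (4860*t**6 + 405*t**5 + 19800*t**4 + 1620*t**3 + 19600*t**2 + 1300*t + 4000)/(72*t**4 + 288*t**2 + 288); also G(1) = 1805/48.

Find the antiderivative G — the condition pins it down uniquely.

A candidate passes only if d/dt[G] lands on the given G'(t) exactly.
A general antiderivative is -5*(-2*t - 1/4)*(3*t**2/2 + 5/3)**2/(t**2 + 2) + C.
The condition gives C = 1805/48 - (1805/48) = 0.
So G(t) = (3240*t**5 + 405*t**4 + 7200*t**3 + 900*t**2 + 4000*t + 500)/(144*t**2 + 288).
Check: d/dt[(3240*t**5 + 405*t**4 + 7200*t**3 + 900*t**2 + 4000*t + 500)/(144*t**2 + 288)] = (4860*t**6 + 405*t**5 + 19800*t**4 + 1620*t**3 + 19600*t**2 + 1300*t + 4000)/(72*t**4 + 288*t**2 + 288) = G'(t).

G(t) = (3240*t**5 + 405*t**4 + 7200*t**3 + 900*t**2 + 4000*t + 500)/(144*t**2 + 288)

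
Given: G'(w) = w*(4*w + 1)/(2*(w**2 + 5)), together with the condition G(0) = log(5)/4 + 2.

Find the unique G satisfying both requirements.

G(w) = 2*w + log(w**2 + 5)/4 - 2*sqrt(5)*atan(sqrt(5)*w/5) + 2

The proposed G(w) is checked by its d/dw: the result must match the given G'(w).
A general antiderivative is 2*w + log(w**2 + 5)/4 - 2*sqrt(5)*atan(sqrt(5)*w/5) + C.
The condition gives C = log(5)/4 + 2 - (log(5)/4) = 2.
So G(w) = 2*w + log(w**2 + 5)/4 - 2*sqrt(5)*atan(sqrt(5)*w/5) + 2.
Check: d/dw[2*w + log(w**2 + 5)/4 - 2*sqrt(5)*atan(sqrt(5)*w/5) + 2] = (4*w**2 + w)/(2*w**2 + 10), which equals G'(w).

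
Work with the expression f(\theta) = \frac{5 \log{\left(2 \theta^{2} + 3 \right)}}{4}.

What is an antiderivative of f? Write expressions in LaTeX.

An antiderivative is F(\theta) = \frac{5 \theta \log{\left(2 \theta^{2} + 3 \right)}}{4} - \frac{5 \theta}{2} + \frac{5 \sqrt{6} \operatorname{atan}{\left(\frac{\sqrt{6} \theta}{3} \right)}}{4}.

Recover f(\theta) by differentiating a candidate F(\theta); any mismatch rules it out.
Check: d/d\theta[\frac{5 \theta \log{\left(2 \theta^{2} + 3 \right)}}{4} - \frac{5 \theta}{2} + \frac{5 \sqrt{6} \operatorname{atan}{\left(\frac{\sqrt{6} \theta}{3} \right)}}{4}] = \frac{5 \log{\left(2 \theta^{2} + 3 \right)}}{4} = f(\theta).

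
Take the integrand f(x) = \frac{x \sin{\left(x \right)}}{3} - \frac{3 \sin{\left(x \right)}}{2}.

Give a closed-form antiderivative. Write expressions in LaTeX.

An antiderivative is F(x) = - \frac{x \cos{\left(x \right)}}{3} + \frac{\sin{\left(x \right)}}{3} + \frac{3 \cos{\left(x \right)}}{2}.

The integrand splits into summands that can be handled one at a time.
Check: d/dx[- \frac{x \cos{\left(x \right)}}{3} + \frac{\sin{\left(x \right)}}{3} + \frac{3 \cos{\left(x \right)}}{2}] = \frac{x \sin{\left(x \right)}}{3} - \frac{3 \sin{\left(x \right)}}{2} = f(x).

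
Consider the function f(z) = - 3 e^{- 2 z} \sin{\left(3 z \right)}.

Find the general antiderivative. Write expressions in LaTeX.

A first test for any F(z): its z-derivative must equal f(z) identically.
Check: d/dz[\frac{3 \left(2 \sin{\left(3 z \right)} + 3 \cos{\left(3 z \right)}\right) e^{- 2 z}}{13}] = - 3 e^{- 2 z} \sin{\left(3 z \right)} = f(z).

F(z) = \frac{3 \left(2 \sin{\left(3 z \right)} + 3 \cos{\left(3 z \right)}\right) e^{- 2 z}}{13} + C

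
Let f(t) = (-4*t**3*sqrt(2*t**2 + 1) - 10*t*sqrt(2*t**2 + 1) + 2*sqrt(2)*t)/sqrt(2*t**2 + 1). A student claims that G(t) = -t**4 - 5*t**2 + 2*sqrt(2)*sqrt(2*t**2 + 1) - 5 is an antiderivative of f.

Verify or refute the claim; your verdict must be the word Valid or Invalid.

d/dt[G] = (-4*t**3*sqrt(2*t**2 + 1) - 10*t*sqrt(2*t**2 + 1) + 4*sqrt(2)*t)/sqrt(2*t**2 + 1)
d/dt[G] - f(t) = 2*sqrt(2)*t/sqrt(2*t**2 + 1) != 0.

Invalid: d/dt[G] - f = 2*sqrt(2)*t/sqrt(2*t**2 + 1), which is not 0.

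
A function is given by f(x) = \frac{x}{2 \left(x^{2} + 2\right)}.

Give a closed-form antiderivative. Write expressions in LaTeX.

f matches the chain-rule pattern g'(h)*h' with inner function h(x) = 3 x^{2} + 6; substituting u = h(x) collapses the integral.
Check: d/dx[\frac{\log{\left(3 x^{2} + 6 \right)}}{4}] = \frac{x}{2 x^{2} + 4}, which equals f(x).

An antiderivative is F(x) = \frac{\log{\left(3 x^{2} + 6 \right)}}{4}.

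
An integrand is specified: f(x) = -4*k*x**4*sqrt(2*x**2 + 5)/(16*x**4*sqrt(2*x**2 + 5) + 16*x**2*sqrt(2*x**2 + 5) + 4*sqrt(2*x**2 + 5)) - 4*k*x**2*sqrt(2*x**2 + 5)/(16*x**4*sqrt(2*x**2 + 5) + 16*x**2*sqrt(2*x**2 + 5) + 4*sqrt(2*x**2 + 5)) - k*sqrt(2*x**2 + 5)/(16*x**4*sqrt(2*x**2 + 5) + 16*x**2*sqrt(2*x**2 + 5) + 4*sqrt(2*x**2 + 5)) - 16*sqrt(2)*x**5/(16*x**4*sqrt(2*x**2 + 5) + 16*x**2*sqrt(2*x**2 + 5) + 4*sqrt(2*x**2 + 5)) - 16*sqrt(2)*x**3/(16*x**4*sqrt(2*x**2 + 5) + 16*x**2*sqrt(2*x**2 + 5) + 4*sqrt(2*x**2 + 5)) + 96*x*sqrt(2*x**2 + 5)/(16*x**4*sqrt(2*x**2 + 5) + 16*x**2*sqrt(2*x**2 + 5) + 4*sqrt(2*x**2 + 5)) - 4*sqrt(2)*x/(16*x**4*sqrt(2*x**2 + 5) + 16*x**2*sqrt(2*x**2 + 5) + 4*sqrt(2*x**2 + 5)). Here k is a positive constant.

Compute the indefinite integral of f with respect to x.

F(x) = -k*x/4 - sqrt(x**2 + 5/2) - 3/(x**2 + 1/2) + C

Integrate term by term and add the pieces.
Check: d/dx[-k*x/4 - sqrt(x**2 + 5/2) - 3/(x**2 + 1/2)] = (-4*k*x**4*sqrt(2*x**2 + 5) - 4*k*x**2*sqrt(2*x**2 + 5) - k*sqrt(2*x**2 + 5) - 16*sqrt(2)*x**5 - 16*sqrt(2)*x**3 + 96*x*sqrt(2*x**2 + 5) - 4*sqrt(2)*x)/(16*x**4*sqrt(2*x**2 + 5) + 16*x**2*sqrt(2*x**2 + 5) + 4*sqrt(2*x**2 + 5)), which equals f(x).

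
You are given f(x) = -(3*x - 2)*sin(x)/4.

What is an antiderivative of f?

An antiderivative is F(x) = 3*x*cos(x)/4 - 3*sin(x)/4 - cos(x)/2.

Recover f(x) by differentiating a candidate F(x); any mismatch rules it out.
Check: d/dx[3*x*cos(x)/4 - 3*sin(x)/4 - cos(x)/2] = -3*x*sin(x)/4 + sin(x)/2, which equals f(x).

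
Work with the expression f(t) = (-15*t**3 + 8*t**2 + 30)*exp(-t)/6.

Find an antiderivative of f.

An antiderivative is F(t) = 5*t**3*exp(-t)/2 + 37*t**2*exp(-t)/6 + 37*t*exp(-t)/3 + 22*exp(-t)/3.

f has the shape u'v + uv' for u = 5*t**3/2 + 37*t**2/6 + 37*t/3 + 22/3 and v = exp(-t) — it is the derivative of the product u*v.
Check: d/dt[5*t**3*exp(-t)/2 + 37*t**2*exp(-t)/6 + 37*t*exp(-t)/3 + 22*exp(-t)/3] = (-15*t**3 + 8*t**2 + 30)*exp(-t)/6 = f(t).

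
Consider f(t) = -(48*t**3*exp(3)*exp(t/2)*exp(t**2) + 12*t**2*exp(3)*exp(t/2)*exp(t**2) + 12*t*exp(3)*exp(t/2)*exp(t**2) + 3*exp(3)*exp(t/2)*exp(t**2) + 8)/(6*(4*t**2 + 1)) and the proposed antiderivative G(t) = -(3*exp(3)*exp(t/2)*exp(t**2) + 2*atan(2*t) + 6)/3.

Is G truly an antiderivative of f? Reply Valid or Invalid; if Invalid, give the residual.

d/dt[G] = (-48*t**3*exp(3)*exp(t/2)*exp(t**2) - 12*t**2*exp(3)*exp(t/2)*exp(t**2) - 12*t*exp(3)*exp(t/2)*exp(t**2) - 3*exp(3)*exp(t/2)*exp(t**2) - 8)/(24*t**2 + 6)
This equals f(t) exactly, so the claim holds.

Valid. The derivative of G reproduces f.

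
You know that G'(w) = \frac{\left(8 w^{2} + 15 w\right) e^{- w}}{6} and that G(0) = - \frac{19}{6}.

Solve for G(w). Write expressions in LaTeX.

G(w) = - \frac{4 w^{2} e^{- w}}{3} - \frac{31 w e^{- w}}{6} + 2 - \frac{31 e^{- w}}{6}

G'(w) has the shape u'v + uv' for u = - \frac{4 w^{2}}{3} - \frac{31 w}{6} - \frac{31}{6} and v = e^{- w} — it is the derivative of the product u*v.
A general antiderivative is \frac{\left(- 8 w^{2} - 31 w - 31\right) e^{- w}}{6} + C.
The condition gives C = - \frac{19}{6} - (- \frac{31}{6}) = 2.
So G(w) = - \frac{4 w^{2} e^{- w}}{3} - \frac{31 w e^{- w}}{6} + 2 - \frac{31 e^{- w}}{6}.
Check: d/dw[- \frac{4 w^{2} e^{- w}}{3} - \frac{31 w e^{- w}}{6} + 2 - \frac{31 e^{- w}}{6}] = \frac{\left(8 w^{2} + 15 w\right) e^{- w}}{6} = G'(w).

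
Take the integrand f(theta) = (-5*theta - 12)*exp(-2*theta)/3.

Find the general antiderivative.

Recognize the product-rule pattern: f = u'v + uv' with u = 5*theta/6 + 29/12, v = exp(-2*theta), so integration by parts undoes it.
Check: d/dtheta[(10*theta + 29)*exp(-2*theta)/12] = (-5*theta - 12)*exp(-2*theta)/3 = f(theta).

F(theta) = (10*theta + 29)*exp(-2*theta)/12 + C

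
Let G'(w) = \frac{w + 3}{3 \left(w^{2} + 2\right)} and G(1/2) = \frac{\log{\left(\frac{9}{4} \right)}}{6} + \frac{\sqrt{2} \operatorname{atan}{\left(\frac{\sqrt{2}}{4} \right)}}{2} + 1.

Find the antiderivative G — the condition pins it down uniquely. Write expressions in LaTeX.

G(w) = \frac{\log{\left(w^{2} + 2 \right)}}{6} + \frac{\sqrt{2} \operatorname{atan}{\left(\frac{\sqrt{2} w}{2} \right)}}{2} + 1

Any candidate G(w) must reproduce the stated G'(w) exactly.
A general antiderivative is \frac{\log{\left(w^{2} + 2 \right)}}{6} + \frac{\sqrt{2} \operatorname{atan}{\left(\frac{\sqrt{2} w}{2} \right)}}{2} + C.
The condition gives C = \frac{\log{\left(\frac{9}{4} \right)}}{6} + \frac{\sqrt{2} \operatorname{atan}{\left(\frac{\sqrt{2}}{4} \right)}}{2} + 1 - (\frac{\log{\left(\frac{9}{4} \right)}}{6} + \frac{\sqrt{2} \operatorname{atan}{\left(\frac{\sqrt{2}}{4} \right)}}{2}) = 1.
So G(w) = \frac{\log{\left(w^{2} + 2 \right)}}{6} + \frac{\sqrt{2} \operatorname{atan}{\left(\frac{\sqrt{2} w}{2} \right)}}{2} + 1.
Check: d/dw[\frac{\log{\left(w^{2} + 2 \right)}}{6} + \frac{\sqrt{2} \operatorname{atan}{\left(\frac{\sqrt{2} w}{2} \right)}}{2} + 1] = \frac{w + 3}{3 w^{2} + 6}, which equals G'(w).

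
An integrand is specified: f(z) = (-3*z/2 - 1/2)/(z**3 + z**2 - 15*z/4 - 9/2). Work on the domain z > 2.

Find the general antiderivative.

F(z) = -2*log(z - 2)/7 + 2*log(z + 3/2)/7 + 1/(2*z + 3) + C

Factor the denominator ((z - 2)*(2*z + 3)**2) and decompose: f = 4/(7*(2*z + 3)) - 2/(2*z + 3)**2 - 2/(7*(z - 2)); each piece integrates to a log, atan, or power term.
Check: d/dz[-2*log(z - 2)/7 + 2*log(z + 3/2)/7 + 1/(2*z + 3)] = (-6*z - 2)/(4*z**3 + 4*z**2 - 15*z - 18), which equals f(z).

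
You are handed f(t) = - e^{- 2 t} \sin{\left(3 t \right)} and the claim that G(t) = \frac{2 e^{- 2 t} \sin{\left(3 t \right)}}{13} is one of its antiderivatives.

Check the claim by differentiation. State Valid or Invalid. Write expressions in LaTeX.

Invalid: d/dt[G] - f = \frac{\left(9 \sin{\left(3 t \right)} + 6 \cos{\left(3 t \right)}\right) e^{- 2 t}}{13}, which is not 0.

d/dt[G] = \frac{\left(- 4 \sin{\left(3 t \right)} + 6 \cos{\left(3 t \right)}\right) e^{- 2 t}}{13}
d/dt[G] - f(t) = \frac{\left(9 \sin{\left(3 t \right)} + 6 \cos{\left(3 t \right)}\right) e^{- 2 t}}{13} != 0.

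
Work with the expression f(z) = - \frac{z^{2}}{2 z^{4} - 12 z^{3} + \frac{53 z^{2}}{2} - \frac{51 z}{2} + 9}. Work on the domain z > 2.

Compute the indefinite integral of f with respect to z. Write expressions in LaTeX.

F(z) = - 8 \log{\left(z - 2 \right)} + 6 \log{\left(z - \frac{3}{2} \right)} + 2 \log{\left(z - 1 \right)} - \frac{18}{4 z - 6} + C

The denominator factors as \left(z - 2\right) \left(z - 1\right) \left(2 z - 3\right)^{2}; partial fractions split f into directly integrable pieces: \frac{12}{2 z - 3} + \frac{18}{\left(2 z - 3\right)^{2}} + \frac{2}{z - 1} - \frac{8}{z - 2}.
Check: d/dz[- 8 \log{\left(z - 2 \right)} + 6 \log{\left(z - \frac{3}{2} \right)} + 2 \log{\left(z - 1 \right)} - \frac{18}{4 z - 6}] = - \frac{2 z^{2}}{4 z^{4} - 24 z^{3} + 53 z^{2} - 51 z + 18}, which equals f(z).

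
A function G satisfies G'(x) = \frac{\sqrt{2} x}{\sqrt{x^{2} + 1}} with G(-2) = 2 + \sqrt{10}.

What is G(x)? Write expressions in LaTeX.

G'(x) matches the chain-rule pattern g'(h)*h' with inner function h(x) = 2 x^{2} + 2; substituting u = h(x) collapses the integral.
A general antiderivative is \sqrt{2 x^{2} + 2} + C.
The condition gives C = 2 + \sqrt{10} - (\sqrt{10}) = 2.
So G(x) = \sqrt{2} \sqrt{x^{2} + 1} + 2.
Check: d/dx[\sqrt{2} \sqrt{x^{2} + 1} + 2] = \frac{\sqrt{2} x}{\sqrt{x^{2} + 1}} = G'(x).

G(x) = \sqrt{2} \sqrt{x^{2} + 1} + 2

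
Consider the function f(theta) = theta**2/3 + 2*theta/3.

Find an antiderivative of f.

An antiderivative is F(theta) = theta**2*(theta + 3)/9.

The integrand splits into summands that can be handled one at a time.
Check: d/dtheta[theta**2*(theta + 3)/9] = theta**2/3 + 2*theta/3 = f(theta).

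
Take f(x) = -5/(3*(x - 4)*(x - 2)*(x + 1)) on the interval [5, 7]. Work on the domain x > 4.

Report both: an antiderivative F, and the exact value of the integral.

Antiderivative: F(x) = -log(x - 4)/6 + 5*log(x - 2)/18 - log(x + 1)/9; value = -4*log(3)/9 - log(8)/9 + log(6)/9 + 5*log(5)/18

The denominator factors as 3*(x - 4)*(x - 2)*(x + 1); partial fractions split f into directly integrable pieces: -1/(9*(x + 1)) + 5/(18*(x - 2)) - 1/(6*(x - 4)).
F(x) = -log(x - 4)/6 + 5*log(x - 2)/18 - log(x + 1)/9 is an antiderivative of f.
Check: d/dx[-log(x - 4)/6 + 5*log(x - 2)/18 - log(x + 1)/9] = -5/(3*x**3 - 15*x**2 + 6*x + 24), which equals f(x).
F(7) = -log(8)/9 - log(3)/6 + 5*log(5)/18; F(5) = -log(6)/9 + 5*log(3)/18.
Integral = F(7) - F(5) = -4*log(3)/9 - log(8)/9 + log(6)/9 + 5*log(5)/18.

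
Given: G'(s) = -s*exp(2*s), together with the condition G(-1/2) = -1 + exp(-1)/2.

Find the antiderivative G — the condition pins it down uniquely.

G(s) = -(2*s*exp(2*s) - exp(2*s) + 4)/4

G'(s) has the shape u'v + uv' for u = 1/4 - s/2 and v = exp(2*s) — it is the derivative of the product u*v.
A general antiderivative is (1 - 2*s)*exp(2*s)/4 + C.
The condition gives C = -1 + exp(-1)/2 - (exp(-1)/2) = -1.
So G(s) = -(2*s*exp(2*s) - exp(2*s) + 4)/4.
Check: d/ds[-(2*s*exp(2*s) - exp(2*s) + 4)/4] = -s*exp(2*s) = G'(s).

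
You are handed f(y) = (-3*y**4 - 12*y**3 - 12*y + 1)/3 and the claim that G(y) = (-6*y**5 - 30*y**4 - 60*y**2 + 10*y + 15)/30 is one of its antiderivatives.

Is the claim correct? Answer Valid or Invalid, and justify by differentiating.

Valid: G'(y) = f(y).

d/dy[G] = -y**4 - 4*y**3 - 4*y + 1/3
This equals f(y) exactly, so the claim holds.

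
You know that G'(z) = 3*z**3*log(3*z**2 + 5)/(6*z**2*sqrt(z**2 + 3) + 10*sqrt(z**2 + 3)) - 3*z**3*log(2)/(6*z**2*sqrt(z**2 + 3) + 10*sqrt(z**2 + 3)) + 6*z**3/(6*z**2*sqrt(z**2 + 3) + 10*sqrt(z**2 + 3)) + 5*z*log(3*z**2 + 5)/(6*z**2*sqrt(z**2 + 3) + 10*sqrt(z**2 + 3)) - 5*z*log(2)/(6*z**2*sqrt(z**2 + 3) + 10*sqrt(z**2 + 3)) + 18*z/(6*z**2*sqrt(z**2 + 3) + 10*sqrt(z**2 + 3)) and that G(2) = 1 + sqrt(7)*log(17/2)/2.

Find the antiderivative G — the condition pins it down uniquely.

Recognize the product-rule pattern: G'(z) = u'v + uv' with u = sqrt(z**2 + 3)/2, v = log(3*z**2/2 + 5/2), so integration by parts undoes it.
A general antiderivative is sqrt(z**2 + 3)*log(3*z**2/2 + 5/2)/2 + C.
The condition gives C = 1 + sqrt(7)*log(17/2)/2 - (sqrt(7)*log(17/2)/2) = 1.
So G(z) = sqrt(z**2 + 3)*log(3*z**2/2 + 5/2)/2 + 1.
Check: d/dz[sqrt(z**2 + 3)*log(3*z**2/2 + 5/2)/2 + 1] = (3*z**3*log(3*z**2 + 5) - 3*z**3*log(2) + 6*z**3 + 5*z*log(3*z**2 + 5) - 5*z*log(2) + 18*z)/(6*z**2*sqrt(z**2 + 3) + 10*sqrt(z**2 + 3)), which equals G'(z).

G(z) = sqrt(z**2 + 3)*log(3*z**2/2 + 5/2)/2 + 1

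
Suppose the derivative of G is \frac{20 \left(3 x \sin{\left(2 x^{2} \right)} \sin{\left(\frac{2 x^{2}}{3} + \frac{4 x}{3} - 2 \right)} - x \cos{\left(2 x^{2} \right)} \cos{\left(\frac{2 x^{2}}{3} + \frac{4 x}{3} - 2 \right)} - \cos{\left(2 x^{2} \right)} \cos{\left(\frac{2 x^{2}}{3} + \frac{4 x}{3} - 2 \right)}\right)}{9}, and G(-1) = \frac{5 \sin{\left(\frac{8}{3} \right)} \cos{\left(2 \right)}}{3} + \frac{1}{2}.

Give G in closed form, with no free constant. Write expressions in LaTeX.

G(x) = - \frac{10 \sin{\left(\frac{2 x^{2}}{3} + \frac{4 x}{3} - 2 \right)} \cos{\left(2 x^{2} \right)} - 3}{6}

Recognize the product-rule pattern: G'(x) = u'v + uv' with u = - \frac{5 \cos{\left(2 x^{2} \right)}}{3}, v = \sin{\left(\frac{2 x^{2}}{3} + \frac{4 x}{3} - 2 \right)}, so integration by parts undoes it.
A general antiderivative is - \frac{5 \sin{\left(\frac{2 x^{2}}{3} + \frac{4 x}{3} - 2 \right)} \cos{\left(2 x^{2} \right)}}{3} + C.
The condition gives C = \frac{5 \sin{\left(\frac{8}{3} \right)} \cos{\left(2 \right)}}{3} + \frac{1}{2} - (\frac{5 \sin{\left(\frac{8}{3} \right)} \cos{\left(2 \right)}}{3}) = \frac{1}{2}.
So G(x) = - \frac{10 \sin{\left(\frac{2 x^{2}}{3} + \frac{4 x}{3} - 2 \right)} \cos{\left(2 x^{2} \right)} - 3}{6}.
Check: d/dx[- \frac{10 \sin{\left(\frac{2 x^{2}}{3} + \frac{4 x}{3} - 2 \right)} \cos{\left(2 x^{2} \right)} - 3}{6}] = \frac{20 x \sin{\left(2 x^{2} \right)} \sin{\left(\frac{2 x^{2}}{3} + \frac{4 x}{3} - 2 \right)}}{3} - \frac{20 x \cos{\left(2 x^{2} \right)} \cos{\left(\frac{2 x^{2}}{3} + \frac{4 x}{3} - 2 \right)}}{9} - \frac{20 \cos{\left(2 x^{2} \right)} \cos{\left(\frac{2 x^{2}}{3} + \frac{4 x}{3} - 2 \right)}}{9}, which equals G'(x).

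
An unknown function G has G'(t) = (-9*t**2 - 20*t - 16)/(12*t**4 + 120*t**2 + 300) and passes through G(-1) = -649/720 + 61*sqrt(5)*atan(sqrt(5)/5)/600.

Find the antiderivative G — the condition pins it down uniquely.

G(t) = (-600*t**2 + 145*t - 61*sqrt(5)*(t**2 + 5)*atan(sqrt(5)*t/5) - 2500)/(600*(t**2 + 5))

Whatever form G(t) takes, its d/dt must return the stated G'(t).
A general antiderivative is -(-29*t - 100)/(120*t**2 + 600) - 61*sqrt(5)*atan(sqrt(5)*t/5)/600 + C.
The condition gives C = -649/720 + 61*sqrt(5)*atan(sqrt(5)/5)/600 - (61*sqrt(5)*atan(sqrt(5)/5)/600 + 71/720) = -1.
So G(t) = (-600*t**2 + 145*t - 61*sqrt(5)*(t**2 + 5)*atan(sqrt(5)*t/5) - 2500)/(600*(t**2 + 5)).
Check: d/dt[(-600*t**2 + 145*t - 61*sqrt(5)*(t**2 + 5)*atan(sqrt(5)*t/5) - 2500)/(600*(t**2 + 5))] = (-9*t**2 - 20*t - 16)/(12*t**4 + 120*t**2 + 300) = G'(t).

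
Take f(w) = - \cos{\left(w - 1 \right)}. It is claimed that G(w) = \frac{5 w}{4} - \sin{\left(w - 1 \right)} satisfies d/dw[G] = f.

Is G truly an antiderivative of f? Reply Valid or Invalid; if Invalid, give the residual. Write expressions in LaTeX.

Invalid: d/dw[G] - f = \frac{5}{4}, which is not 0.

d/dw[G] = \frac{5}{4} - \cos{\left(w - 1 \right)}
d/dw[G] - f(w) = \frac{5}{4} != 0.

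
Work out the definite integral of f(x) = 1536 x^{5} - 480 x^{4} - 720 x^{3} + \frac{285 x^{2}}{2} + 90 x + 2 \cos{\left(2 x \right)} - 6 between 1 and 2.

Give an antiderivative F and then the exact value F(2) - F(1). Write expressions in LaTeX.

Antiderivative: F(x) = \frac{\left(8 x^{2} - x - 2\right)^{3} + 2 \sin{\left(2 x \right)}}{2}; value = - \sin{\left(2 \right)} + \sin{\left(4 \right)} + \frac{21827}{2}

The integrand splits into summands that can be handled one at a time.
F(x) = \frac{\left(8 x^{2} - x - 2\right)^{3} + 2 \sin{\left(2 x \right)}}{2} is an antiderivative of f.
Check: d/dx[\frac{\left(8 x^{2} - x - 2\right)^{3} + 2 \sin{\left(2 x \right)}}{2}] = 1536 x^{5} - 480 x^{4} - 720 x^{3} + \frac{285 x^{2}}{2} + 90 x + 2 \cos{\left(2 x \right)} - 6 = f(x).
F(2) = \sin{\left(4 \right)} + 10976; F(1) = \sin{\left(2 \right)} + \frac{125}{2}.
Integral = F(2) - F(1) = - \sin{\left(2 \right)} + \sin{\left(4 \right)} + \frac{21827}{2}.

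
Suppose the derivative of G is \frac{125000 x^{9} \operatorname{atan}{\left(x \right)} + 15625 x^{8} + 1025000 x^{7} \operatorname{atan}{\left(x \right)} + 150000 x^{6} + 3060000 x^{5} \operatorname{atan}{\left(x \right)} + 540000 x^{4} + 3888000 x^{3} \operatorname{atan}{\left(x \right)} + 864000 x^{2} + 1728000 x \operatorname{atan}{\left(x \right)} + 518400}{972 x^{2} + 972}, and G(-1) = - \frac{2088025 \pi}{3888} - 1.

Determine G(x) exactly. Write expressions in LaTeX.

G(x) = \frac{25 \left(- 5 x^{2} - 12\right)^{4} \operatorname{atan}{\left(x \right)} - 972}{972}

G'(x) has the shape u'v + uv' for u = \frac{25 \left(- \frac{5 x^{2}}{3} - 4\right)^{4}}{12} and v = \operatorname{atan}{\left(x \right)} — it is the derivative of the product u*v.
A general antiderivative is \frac{25 \left(- \frac{5 x^{2}}{3} - 4\right)^{4} \operatorname{atan}{\left(x \right)}}{12} + C.
The condition gives C = - \frac{2088025 \pi}{3888} - 1 - (- \frac{2088025 \pi}{3888}) = -1.
So G(x) = \frac{25 \left(- 5 x^{2} - 12\right)^{4} \operatorname{atan}{\left(x \right)} - 972}{972}.
Check: d/dx[\frac{25 \left(- 5 x^{2} - 12\right)^{4} \operatorname{atan}{\left(x \right)} - 972}{972}] = \frac{125000 x^{9} \operatorname{atan}{\left(x \right)} + 15625 x^{8} + 1025000 x^{7} \operatorname{atan}{\left(x \right)} + 150000 x^{6} + 3060000 x^{5} \operatorname{atan}{\left(x \right)} + 540000 x^{4} + 3888000 x^{3} \operatorname{atan}{\left(x \right)} + 864000 x^{2} + 1728000 x \operatorname{atan}{\left(x \right)} + 518400}{972 x^{2} + 972} = G'(x).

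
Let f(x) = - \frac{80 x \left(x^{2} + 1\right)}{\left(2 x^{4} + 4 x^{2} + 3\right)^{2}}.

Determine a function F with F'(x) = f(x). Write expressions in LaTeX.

The substitution u = x^{4} + 2 x^{2} + \frac{3}{2} works: f is exactly (dF/du)*(du/dx) for that inner function.
Check: d/dx[\frac{10}{2 x^{4} + 4 x^{2} + 3}] = \frac{- 80 x^{3} - 80 x}{4 x^{8} + 16 x^{6} + 28 x^{4} + 24 x^{2} + 9}, which equals f(x).

An antiderivative is F(x) = \frac{10}{2 x^{4} + 4 x^{2} + 3}.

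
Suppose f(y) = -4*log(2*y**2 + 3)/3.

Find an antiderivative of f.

An antiderivative F(y) passes only if d/dy[F] lands on f(y) exactly.
Check: d/dy[-4*y*log(2*y**2 + 3)/3 + 8*y/3 - 4*sqrt(6)*atan(sqrt(6)*y/3)/3] = -4*log(2*y**2 + 3)/3 = f(y).

An antiderivative is F(y) = -4*y*log(2*y**2 + 3)/3 + 8*y/3 - 4*sqrt(6)*atan(sqrt(6)*y/3)/3.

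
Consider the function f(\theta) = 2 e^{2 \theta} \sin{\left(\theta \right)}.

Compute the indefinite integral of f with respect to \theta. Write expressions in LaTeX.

F(\theta) = \frac{4 e^{2 \theta} \sin{\left(\theta \right)}}{5} - \frac{2 e^{2 \theta} \cos{\left(\theta \right)}}{5} + C

Whatever form F(\theta) takes, F'(\theta) = f(\theta) is non-negotiable.
Check: d/d\theta[\frac{4 e^{2 \theta} \sin{\left(\theta \right)}}{5} - \frac{2 e^{2 \theta} \cos{\left(\theta \right)}}{5}] = 2 e^{2 \theta} \sin{\left(\theta \right)} = f(\theta).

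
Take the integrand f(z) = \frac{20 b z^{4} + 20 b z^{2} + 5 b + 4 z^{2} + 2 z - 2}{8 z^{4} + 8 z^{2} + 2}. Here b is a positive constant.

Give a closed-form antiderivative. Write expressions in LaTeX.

For F(z) to be correct the identity F'(z) - f(z) = 0 must hold.
Check: d/dz[\frac{10 b z \left(2 z^{2} + 1\right) - 4 z - 1}{4 \left(2 z^{2} + 1\right)}] = \frac{20 b z^{4} + 20 b z^{2} + 5 b + 4 z^{2} + 2 z - 2}{8 z^{4} + 8 z^{2} + 2} = f(z).

An antiderivative is F(z) = \frac{10 b z \left(2 z^{2} + 1\right) - 4 z - 1}{4 \left(2 z^{2} + 1\right)}.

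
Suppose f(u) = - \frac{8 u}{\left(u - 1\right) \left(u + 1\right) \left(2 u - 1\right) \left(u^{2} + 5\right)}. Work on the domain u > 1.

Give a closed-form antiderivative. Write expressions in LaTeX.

Factor the denominator (\left(u - 1\right) \left(u + 1\right) \left(2 u - 1\right) \left(u^{2} + 5\right)) and decompose: f = - \frac{4 \left(u - 10\right)}{63 \left(u^{2} + 5\right)} + \frac{64}{63 \left(2 u - 1\right)} + \frac{2}{9 \left(u + 1\right)} - \frac{2}{3 \left(u - 1\right)}; each piece integrates to a log, atan, or power term.
Check: d/du[- \frac{2 \log{\left(u - 1 \right)}}{3} + \frac{32 \log{\left(u - \frac{1}{2} \right)}}{63} + \frac{2 \log{\left(u + 1 \right)}}{9} - \frac{2 \log{\left(u^{2} + 5 \right)}}{63} + \frac{8 \sqrt{5} \operatorname{atan}{\left(\frac{\sqrt{5} u}{5} \right)}}{63}] = - \frac{8 u}{2 u^{5} - u^{4} + 8 u^{3} - 4 u^{2} - 10 u + 5}, which equals f(u).

An antiderivative is F(u) = - \frac{2 \log{\left(u - 1 \right)}}{3} + \frac{32 \log{\left(u - \frac{1}{2} \right)}}{63} + \frac{2 \log{\left(u + 1 \right)}}{9} - \frac{2 \log{\left(u^{2} + 5 \right)}}{63} + \frac{8 \sqrt{5} \operatorname{atan}{\left(\frac{\sqrt{5} u}{5} \right)}}{63}.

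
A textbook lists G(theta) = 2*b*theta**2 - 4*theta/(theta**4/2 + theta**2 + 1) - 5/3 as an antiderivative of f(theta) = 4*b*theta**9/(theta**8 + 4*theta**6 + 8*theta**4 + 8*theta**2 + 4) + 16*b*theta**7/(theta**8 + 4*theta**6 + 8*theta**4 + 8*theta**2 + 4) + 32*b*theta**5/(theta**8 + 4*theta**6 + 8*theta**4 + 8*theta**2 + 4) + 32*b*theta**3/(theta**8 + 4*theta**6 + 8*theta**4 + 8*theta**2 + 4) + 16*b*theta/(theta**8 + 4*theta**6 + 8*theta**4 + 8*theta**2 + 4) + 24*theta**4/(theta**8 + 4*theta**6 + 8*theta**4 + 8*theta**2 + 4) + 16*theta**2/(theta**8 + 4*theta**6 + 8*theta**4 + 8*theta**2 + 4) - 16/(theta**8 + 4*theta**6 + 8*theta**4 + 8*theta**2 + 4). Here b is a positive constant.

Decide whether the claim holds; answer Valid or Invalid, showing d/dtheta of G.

Valid: G'(theta) = f(theta).

d/dtheta[G] = (4*b*theta**9 + 16*b*theta**7 + 32*b*theta**5 + 32*b*theta**3 + 16*b*theta + 24*theta**4 + 16*theta**2 - 16)/(theta**8 + 4*theta**6 + 8*theta**4 + 8*theta**2 + 4)
This equals f(theta) exactly, so the claim holds.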